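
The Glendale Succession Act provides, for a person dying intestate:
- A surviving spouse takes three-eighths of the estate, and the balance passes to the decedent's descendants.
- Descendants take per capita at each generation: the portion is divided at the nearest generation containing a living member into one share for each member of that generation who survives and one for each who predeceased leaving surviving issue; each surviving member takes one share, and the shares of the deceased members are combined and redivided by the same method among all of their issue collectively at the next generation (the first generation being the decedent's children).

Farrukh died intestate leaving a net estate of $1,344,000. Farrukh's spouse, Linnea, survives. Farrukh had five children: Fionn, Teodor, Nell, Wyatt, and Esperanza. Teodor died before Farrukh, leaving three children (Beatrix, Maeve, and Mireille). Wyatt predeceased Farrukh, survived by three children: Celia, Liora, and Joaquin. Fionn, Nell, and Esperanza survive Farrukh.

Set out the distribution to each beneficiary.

Linnea: $504,000; Fionn: $168,000; Beatrix: $56,000; Maeve: $56,000; Mireille: $56,000; Nell: $168,000; Celia: $56,000; Liora: $56,000; Joaquin: $56,000; Esperanza: $168,000

Linnea takes three-eighths of $1,344,000 = $504,000. The remaining $840,000 passes to the descendants.
The descendants' portion ($840,000) is divided at the children's generation into 5 shares of $168,000. Fionn, Nell, and Esperanza each take $168,000. The 2 shares of the deceased (Teodor and Wyatt) are combined into a pool of $336,000.
That pool ($336,000) is divided at the grandchildren's generation equally among Beatrix, Maeve, Mireille, Celia, Liora, and Joaquin: $56,000 each.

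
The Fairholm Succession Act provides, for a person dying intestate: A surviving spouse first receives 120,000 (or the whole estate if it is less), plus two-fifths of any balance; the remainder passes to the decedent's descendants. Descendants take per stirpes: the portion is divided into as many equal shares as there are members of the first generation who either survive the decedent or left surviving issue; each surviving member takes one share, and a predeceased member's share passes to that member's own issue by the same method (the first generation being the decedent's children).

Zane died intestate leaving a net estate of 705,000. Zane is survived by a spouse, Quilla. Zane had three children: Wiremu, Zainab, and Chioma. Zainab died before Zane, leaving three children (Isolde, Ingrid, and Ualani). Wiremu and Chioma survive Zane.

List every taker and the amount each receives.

Quilla first takes 120,000, leaving a balance of 585,000. Quilla then takes two-fifths of the balance (234,000), for a total of 354,000. The remaining 351,000 passes to the descendants.
The descendants' portion (351,000) is divided into 3 shares of 117,000: Wiremu and Chioma each take 117,000; Zainab's 117,000 share passes to Zainab's issue.
Zainab's share (117,000) is divided into 3 shares of 39,000: Isolde, Ingrid, and Ualani each take 39,000.

Quilla: 354,000; Wiremu: 117,000; Isolde: 39,000; Ingrid: 39,000; Ualani: 39,000; Chioma: 117,000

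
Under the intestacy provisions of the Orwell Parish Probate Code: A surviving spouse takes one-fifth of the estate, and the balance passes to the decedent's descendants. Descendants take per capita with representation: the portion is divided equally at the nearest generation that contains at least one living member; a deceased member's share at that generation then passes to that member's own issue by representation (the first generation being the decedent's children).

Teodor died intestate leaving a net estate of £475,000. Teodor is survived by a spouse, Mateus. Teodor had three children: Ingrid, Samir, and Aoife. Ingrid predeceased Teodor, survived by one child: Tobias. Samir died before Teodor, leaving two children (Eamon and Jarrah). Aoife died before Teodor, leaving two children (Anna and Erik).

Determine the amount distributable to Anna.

Anna receives £76,000.

Mateus takes one-fifth of £475,000 = £95,000. The remaining £380,000 passes to the descendants.
No child survives, so the initial division is made at the grandchildren's generation.
The descendants' portion (£380,000) is divided into 5 shares of £76,000: Tobias, Eamon, Jarrah, Anna, and Erik each take £76,000.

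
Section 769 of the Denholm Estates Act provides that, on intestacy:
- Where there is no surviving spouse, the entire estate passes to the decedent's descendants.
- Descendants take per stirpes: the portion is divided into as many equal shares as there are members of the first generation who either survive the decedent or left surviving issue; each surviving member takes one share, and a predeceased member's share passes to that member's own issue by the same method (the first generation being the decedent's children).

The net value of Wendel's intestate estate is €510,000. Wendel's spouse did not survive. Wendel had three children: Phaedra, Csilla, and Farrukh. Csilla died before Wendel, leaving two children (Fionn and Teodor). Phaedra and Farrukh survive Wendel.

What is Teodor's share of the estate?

The entire €510,000 passes to the descendants.
That amount (€510,000) is divided into 3 shares of €170,000: Phaedra and Farrukh each take €170,000; Csilla's €170,000 share passes to Csilla's issue.
Csilla's share (€170,000) is divided into 2 shares of €85,000: Fionn and Teodor each take €85,000.

Teodor receives €85,000.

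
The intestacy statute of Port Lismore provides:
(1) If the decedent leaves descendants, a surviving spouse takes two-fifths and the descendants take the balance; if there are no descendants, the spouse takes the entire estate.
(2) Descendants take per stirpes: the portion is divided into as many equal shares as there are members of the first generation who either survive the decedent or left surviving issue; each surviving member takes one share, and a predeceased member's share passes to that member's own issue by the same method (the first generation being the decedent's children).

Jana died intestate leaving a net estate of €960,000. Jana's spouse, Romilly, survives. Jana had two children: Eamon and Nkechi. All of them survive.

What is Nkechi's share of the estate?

Nkechi receives €288,000.

Romilly takes two-fifths of €960,000 = €384,000. The remaining €576,000 passes to the descendants.
The descendants' portion (€576,000) is divided into 2 shares of €288,000: Eamon and Nkechi each take €288,000.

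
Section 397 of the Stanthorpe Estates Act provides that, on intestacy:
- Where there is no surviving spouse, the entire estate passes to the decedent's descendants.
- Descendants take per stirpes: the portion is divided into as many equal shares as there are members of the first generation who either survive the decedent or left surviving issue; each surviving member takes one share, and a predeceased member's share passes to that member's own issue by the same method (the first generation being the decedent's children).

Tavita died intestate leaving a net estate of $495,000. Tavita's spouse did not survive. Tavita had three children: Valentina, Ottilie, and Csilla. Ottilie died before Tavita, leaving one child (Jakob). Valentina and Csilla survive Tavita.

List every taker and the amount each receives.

Valentina: $165,000; Jakob: $165,000; Csilla: $165,000

The entire $495,000 passes to the descendants.
That amount ($495,000) is divided into 3 shares of $165,000: Valentina and Csilla each take $165,000; Ottilie's $165,000 share passes to Ottilie's issue.
Ottilie's share ($165,000) passes entirely to Jakob.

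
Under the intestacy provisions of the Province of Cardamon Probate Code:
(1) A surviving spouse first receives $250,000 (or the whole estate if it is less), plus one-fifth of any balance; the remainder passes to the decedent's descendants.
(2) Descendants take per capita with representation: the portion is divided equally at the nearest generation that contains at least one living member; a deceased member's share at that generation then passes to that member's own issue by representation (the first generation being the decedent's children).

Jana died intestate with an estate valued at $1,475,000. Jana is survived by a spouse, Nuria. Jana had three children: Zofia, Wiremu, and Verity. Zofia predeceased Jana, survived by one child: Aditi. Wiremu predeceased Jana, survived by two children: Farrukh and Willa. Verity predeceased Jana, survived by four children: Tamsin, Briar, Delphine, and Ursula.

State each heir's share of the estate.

Nuria: $495,000; Aditi: $140,000; Farrukh: $140,000; Willa: $140,000; Tamsin: $140,000; Briar: $140,000; Delphine: $140,000; Ursula: $140,000

Nuria first takes $250,000, leaving a balance of $1,225,000. Nuria then takes one-fifth of the balance ($245,000), for a total of $495,000. The remaining $980,000 passes to the descendants.
No child survives, so the initial division is made at the grandchildren's generation.
The descendants' portion ($980,000) is divided into 7 shares of $140,000: Aditi, Farrukh, Willa, Tamsin, Briar, Delphine, and Ursula each take $140,000.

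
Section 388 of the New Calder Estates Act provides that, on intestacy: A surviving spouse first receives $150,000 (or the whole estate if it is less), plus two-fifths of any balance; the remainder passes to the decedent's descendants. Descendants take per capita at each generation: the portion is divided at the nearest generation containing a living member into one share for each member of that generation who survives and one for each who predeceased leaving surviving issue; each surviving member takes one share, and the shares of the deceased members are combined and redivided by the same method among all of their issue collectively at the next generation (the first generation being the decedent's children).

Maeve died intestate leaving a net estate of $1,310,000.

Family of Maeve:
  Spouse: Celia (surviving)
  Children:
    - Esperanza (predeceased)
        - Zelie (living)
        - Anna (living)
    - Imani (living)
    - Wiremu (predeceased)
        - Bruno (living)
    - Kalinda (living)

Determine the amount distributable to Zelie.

Zelie receives $116,000.

Celia first takes $150,000, leaving a balance of $1,160,000. Celia then takes two-fifths of the balance ($464,000), for a total of $614,000. The remaining $696,000 passes to the descendants.
The descendants' portion ($696,000) is divided at the children's generation into 4 shares of $174,000. Imani and Kalinda each take $174,000. The 2 shares of the deceased (Esperanza and Wiremu) are combined into a pool of $348,000.
That pool ($348,000) is divided at the grandchildren's generation equally among Zelie, Anna, and Bruno: $116,000 each.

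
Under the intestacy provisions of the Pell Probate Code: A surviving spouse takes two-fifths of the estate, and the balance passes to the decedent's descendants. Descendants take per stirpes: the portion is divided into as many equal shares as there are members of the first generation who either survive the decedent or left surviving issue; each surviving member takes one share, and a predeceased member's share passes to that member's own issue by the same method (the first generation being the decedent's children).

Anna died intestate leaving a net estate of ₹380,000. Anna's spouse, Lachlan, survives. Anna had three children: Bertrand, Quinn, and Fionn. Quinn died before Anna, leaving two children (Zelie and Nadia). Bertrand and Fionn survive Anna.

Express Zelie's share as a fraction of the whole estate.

Zelie receives 1/10 of the estate.

Lachlan takes two-fifths of ₹380,000 = ₹152,000. The remaining ₹228,000 passes to the descendants.
The descendants' portion (₹228,000) is divided into 3 shares of ₹76,000: Bertrand and Fionn each take ₹76,000; Quinn's ₹76,000 share passes to Quinn's issue.
Quinn's share (₹76,000) is divided into 2 shares of ₹38,000: Zelie and Nadia each take ₹38,000.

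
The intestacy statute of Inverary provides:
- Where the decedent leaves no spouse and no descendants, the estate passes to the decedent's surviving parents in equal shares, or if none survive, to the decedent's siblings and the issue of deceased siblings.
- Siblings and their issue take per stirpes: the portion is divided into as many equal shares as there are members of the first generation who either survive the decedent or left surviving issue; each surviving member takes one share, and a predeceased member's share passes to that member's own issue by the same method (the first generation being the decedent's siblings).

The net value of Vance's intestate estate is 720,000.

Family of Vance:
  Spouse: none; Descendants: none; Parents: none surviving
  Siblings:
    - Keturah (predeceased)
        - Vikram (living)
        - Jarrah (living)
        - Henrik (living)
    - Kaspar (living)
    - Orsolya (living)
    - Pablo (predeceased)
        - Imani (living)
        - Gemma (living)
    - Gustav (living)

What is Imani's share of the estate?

The entire 720,000 passes to the siblings and their issue.
That amount (720,000) is divided into 5 shares of 144,000: Kaspar, Orsolya, and Gustav each take 144,000; Keturah's 144,000 share passes to Keturah's issue; Pablo's 144,000 share passes to Pablo's issue.
Keturah's share (144,000) is divided into 3 shares of 48,000: Vikram, Jarrah, and Henrik each take 48,000.
Pablo's share (144,000) is divided into 2 shares of 72,000: Imani and Gemma each take 72,000.

Imani receives 72,000.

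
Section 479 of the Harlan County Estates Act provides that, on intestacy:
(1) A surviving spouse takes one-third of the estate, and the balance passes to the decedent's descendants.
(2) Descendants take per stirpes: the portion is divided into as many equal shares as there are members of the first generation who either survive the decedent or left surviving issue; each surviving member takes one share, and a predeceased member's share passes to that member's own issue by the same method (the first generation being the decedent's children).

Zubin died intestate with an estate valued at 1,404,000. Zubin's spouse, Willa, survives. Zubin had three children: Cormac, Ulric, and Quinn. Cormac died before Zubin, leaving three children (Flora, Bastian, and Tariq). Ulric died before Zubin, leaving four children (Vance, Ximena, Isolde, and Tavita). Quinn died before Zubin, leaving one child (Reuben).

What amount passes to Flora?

Willa takes one-third of 1,404,000 = 468,000. The remaining 936,000 passes to the descendants.
The descendants' portion (936,000) is divided into 3 shares of 312,000: Cormac's 312,000 share passes to Cormac's issue; Ulric's 312,000 share passes to Ulric's issue; Quinn's 312,000 share passes to Quinn's issue.
Cormac's share (312,000) is divided into 3 shares of 104,000: Flora, Bastian, and Tariq each take 104,000.
Ulric's share (312,000) is divided into 4 shares of 78,000: Vance, Ximena, Isolde, and Tavita each take 78,000.
Quinn's share (312,000) passes entirely to Reuben.

Flora receives 104,000.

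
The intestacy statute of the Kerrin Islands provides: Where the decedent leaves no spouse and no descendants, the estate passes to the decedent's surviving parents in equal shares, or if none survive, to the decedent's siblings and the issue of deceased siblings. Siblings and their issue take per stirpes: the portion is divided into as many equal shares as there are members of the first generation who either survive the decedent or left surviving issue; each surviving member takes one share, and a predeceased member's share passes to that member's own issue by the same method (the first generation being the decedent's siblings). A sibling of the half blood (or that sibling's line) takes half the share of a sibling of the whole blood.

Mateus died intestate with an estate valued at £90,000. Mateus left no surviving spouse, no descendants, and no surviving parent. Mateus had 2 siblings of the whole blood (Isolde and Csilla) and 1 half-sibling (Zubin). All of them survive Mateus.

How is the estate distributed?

The entire £90,000 passes to the siblings and their issue.
Counting each half-blood sibling's line as half a unit, there are 5/2 units in £90,000, so one unit is £36,000. Whole-blood lines (Isolde and Csilla) take £36,000 each; half-blood lines (Zubin) take £18,000 each.

Isolde: £36,000; Csilla: £36,000; Zubin: £18,000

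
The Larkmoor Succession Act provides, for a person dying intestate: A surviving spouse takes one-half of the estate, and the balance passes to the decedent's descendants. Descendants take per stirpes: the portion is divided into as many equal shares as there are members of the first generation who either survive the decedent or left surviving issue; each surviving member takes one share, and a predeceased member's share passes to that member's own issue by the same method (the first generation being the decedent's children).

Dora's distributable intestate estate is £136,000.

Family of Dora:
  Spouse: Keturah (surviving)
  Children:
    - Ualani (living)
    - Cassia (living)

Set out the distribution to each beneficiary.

Keturah: £68,000; Ualani: £34,000; Cassia: £34,000

Keturah takes one-half of £136,000 = £68,000. The remaining £68,000 passes to the descendants.
The descendants' portion (£68,000) is divided into 2 shares of £34,000: Ualani and Cassia each take £34,000.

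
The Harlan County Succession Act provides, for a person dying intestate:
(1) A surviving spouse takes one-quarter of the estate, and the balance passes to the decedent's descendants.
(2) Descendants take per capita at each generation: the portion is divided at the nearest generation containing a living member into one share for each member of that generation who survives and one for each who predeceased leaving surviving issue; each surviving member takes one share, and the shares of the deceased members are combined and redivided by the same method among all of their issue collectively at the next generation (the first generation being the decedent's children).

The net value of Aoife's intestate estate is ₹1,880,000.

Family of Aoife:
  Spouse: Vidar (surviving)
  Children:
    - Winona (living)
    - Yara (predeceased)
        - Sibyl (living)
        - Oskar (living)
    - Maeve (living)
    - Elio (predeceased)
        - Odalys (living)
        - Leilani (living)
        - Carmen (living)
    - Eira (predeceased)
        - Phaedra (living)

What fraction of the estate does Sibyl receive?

Sibyl receives 3/40 of the estate.

Vidar takes one-quarter of ₹1,880,000 = ₹470,000. The remaining ₹1,410,000 passes to the descendants.
The descendants' portion (₹1,410,000) is divided at the children's generation into 5 shares of ₹282,000. Winona and Maeve each take ₹282,000. The 3 shares of the deceased (Yara, Elio, and Eira) are combined into a pool of ₹846,000.
That pool (₹846,000) is divided at the grandchildren's generation equally among Sibyl, Oskar, Odalys, Leilani, Carmen, and Phaedra: ₹141,000 each.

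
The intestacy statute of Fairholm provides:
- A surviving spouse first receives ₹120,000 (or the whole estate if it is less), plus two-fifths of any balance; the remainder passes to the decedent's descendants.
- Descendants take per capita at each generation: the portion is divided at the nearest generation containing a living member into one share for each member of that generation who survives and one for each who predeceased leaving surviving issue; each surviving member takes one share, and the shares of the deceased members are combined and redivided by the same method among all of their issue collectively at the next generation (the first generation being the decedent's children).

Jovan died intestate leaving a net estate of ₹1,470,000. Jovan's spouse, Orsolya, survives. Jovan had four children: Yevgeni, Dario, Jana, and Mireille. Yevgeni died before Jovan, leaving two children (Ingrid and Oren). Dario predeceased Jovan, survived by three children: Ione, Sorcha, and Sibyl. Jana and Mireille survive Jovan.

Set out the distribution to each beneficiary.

Orsolya: ₹660,000; Ingrid: ₹81,000; Oren: ₹81,000; Ione: ₹81,000; Sorcha: ₹81,000; Sibyl: ₹81,000; Jana: ₹202,500; Mireille: ₹202,500

Orsolya first takes ₹120,000, leaving a balance of ₹1,350,000. Orsolya then takes two-fifths of the balance (₹540,000), for a total of ₹660,000. The remaining ₹810,000 passes to the descendants.
The descendants' portion (₹810,000) is divided at the children's generation into 4 shares of ₹202,500. Jana and Mireille each take ₹202,500. The 2 shares of the deceased (Yevgeni and Dario) are combined into a pool of ₹405,000.
That pool (₹405,000) is divided at the grandchildren's generation equally among Ingrid, Oren, Ione, Sorcha, and Sibyl: ₹81,000 each.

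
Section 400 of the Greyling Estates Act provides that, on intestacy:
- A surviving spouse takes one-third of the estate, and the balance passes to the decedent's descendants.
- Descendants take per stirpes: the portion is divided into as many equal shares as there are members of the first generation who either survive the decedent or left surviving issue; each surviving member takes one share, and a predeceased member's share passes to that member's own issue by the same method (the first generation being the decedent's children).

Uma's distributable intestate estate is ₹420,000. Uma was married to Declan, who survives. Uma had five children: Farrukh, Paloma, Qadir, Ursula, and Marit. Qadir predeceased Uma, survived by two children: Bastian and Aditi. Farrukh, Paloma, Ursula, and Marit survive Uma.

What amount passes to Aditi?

Aditi receives ₹28,000.

Declan takes one-third of ₹420,000 = ₹140,000. The remaining ₹280,000 passes to the descendants.
The descendants' portion (₹280,000) is divided into 5 shares of ₹56,000: Farrukh, Paloma, Ursula, and Marit each take ₹56,000; Qadir's ₹56,000 share passes to Qadir's issue.
Qadir's share (₹56,000) is divided into 2 shares of ₹28,000: Bastian and Aditi each take ₹28,000.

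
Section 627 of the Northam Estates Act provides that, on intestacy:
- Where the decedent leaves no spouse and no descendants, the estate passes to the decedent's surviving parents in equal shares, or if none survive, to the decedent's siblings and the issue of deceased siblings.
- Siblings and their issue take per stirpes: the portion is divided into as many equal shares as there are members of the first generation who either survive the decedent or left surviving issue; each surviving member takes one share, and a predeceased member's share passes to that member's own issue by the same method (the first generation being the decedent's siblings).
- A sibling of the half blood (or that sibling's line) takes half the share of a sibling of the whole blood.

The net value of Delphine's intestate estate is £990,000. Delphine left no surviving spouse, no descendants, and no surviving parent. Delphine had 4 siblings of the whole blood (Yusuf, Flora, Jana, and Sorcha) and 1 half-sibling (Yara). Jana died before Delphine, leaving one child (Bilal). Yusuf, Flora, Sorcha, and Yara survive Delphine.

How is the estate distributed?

The entire £990,000 passes to the siblings and their issue.
Counting each half-blood sibling's line as half a unit, there are 9/2 units in £990,000, so one unit is £220,000. Whole-blood lines (Yusuf, Flora, Jana, and Sorcha) take £220,000 each; half-blood lines (Yara) take £110,000 each.
Jana's share (£220,000) passes entirely to Bilal.

Yusuf: £220,000; Flora: £220,000; Bilal: £220,000; Sorcha: £220,000; Yara: £110,000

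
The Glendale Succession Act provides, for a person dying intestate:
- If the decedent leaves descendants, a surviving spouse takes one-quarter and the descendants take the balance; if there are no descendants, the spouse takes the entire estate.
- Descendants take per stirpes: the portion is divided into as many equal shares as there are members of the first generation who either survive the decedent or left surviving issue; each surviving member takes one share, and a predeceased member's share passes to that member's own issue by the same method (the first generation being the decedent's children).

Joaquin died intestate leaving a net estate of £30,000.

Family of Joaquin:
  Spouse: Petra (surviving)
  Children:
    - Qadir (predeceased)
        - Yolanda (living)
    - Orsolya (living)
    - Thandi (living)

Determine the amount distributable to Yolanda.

Petra takes one-quarter of £30,000 = £7,500. The remaining £22,500 passes to the descendants.
The descendants' portion (£22,500) is divided into 3 shares of £7,500: Orsolya and Thandi each take £7,500; Qadir's £7,500 share passes to Qadir's issue.
Qadir's share (£7,500) passes entirely to Yolanda.

Yolanda receives £7,500.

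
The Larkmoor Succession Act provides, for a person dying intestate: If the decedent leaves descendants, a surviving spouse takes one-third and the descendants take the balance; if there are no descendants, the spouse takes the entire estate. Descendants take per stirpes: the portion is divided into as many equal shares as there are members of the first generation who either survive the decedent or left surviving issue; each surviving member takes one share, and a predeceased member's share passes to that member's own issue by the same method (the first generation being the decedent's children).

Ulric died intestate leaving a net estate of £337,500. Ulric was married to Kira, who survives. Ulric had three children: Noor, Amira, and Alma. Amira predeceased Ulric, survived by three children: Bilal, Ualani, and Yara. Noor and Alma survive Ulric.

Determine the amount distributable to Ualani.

Kira takes one-third of £337,500 = £112,500. The remaining £225,000 passes to the descendants.
The descendants' portion (£225,000) is divided into 3 shares of £75,000: Noor and Alma each take £75,000; Amira's £75,000 share passes to Amira's issue.
Amira's share (£75,000) is divided into 3 shares of £25,000: Bilal, Ualani, and Yara each take £25,000.

Ualani receives £25,000.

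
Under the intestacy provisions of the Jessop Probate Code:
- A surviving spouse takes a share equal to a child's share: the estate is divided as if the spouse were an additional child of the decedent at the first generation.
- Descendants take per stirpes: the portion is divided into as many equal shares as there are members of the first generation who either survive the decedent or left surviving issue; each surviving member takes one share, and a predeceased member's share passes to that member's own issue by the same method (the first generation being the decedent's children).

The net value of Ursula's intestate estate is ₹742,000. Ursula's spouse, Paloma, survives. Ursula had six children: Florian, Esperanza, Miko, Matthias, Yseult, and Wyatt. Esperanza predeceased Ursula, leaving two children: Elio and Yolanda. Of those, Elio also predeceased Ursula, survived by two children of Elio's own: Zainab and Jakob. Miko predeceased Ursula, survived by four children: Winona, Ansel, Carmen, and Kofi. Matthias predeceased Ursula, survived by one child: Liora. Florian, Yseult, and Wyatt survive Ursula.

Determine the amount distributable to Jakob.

The spouse counts as an additional share at the children's level, so there are 7 primary shares of ₹106,000. Paloma takes one such share (₹106,000).
The children's combined portion (₹636,000) is divided into 6 shares of ₹106,000: Florian, Yseult, and Wyatt each take ₹106,000; Esperanza's ₹106,000 share passes to Esperanza's issue; Miko's ₹106,000 share passes to Miko's issue; Matthias's ₹106,000 share passes to Matthias's issue.
Esperanza's share (₹106,000) is divided into 2 shares of ₹53,000: Yolanda takes ₹53,000; Elio's ₹53,000 share passes to Elio's issue.
Elio's share (₹53,000) is divided into 2 shares of ₹26,500: Zainab and Jakob each take ₹26,500.
Miko's share (₹106,000) is divided into 4 shares of ₹26,500: Winona, Ansel, Carmen, and Kofi each take ₹26,500.
Matthias's share (₹106,000) passes entirely to Liora.

Jakob receives ₹26,500.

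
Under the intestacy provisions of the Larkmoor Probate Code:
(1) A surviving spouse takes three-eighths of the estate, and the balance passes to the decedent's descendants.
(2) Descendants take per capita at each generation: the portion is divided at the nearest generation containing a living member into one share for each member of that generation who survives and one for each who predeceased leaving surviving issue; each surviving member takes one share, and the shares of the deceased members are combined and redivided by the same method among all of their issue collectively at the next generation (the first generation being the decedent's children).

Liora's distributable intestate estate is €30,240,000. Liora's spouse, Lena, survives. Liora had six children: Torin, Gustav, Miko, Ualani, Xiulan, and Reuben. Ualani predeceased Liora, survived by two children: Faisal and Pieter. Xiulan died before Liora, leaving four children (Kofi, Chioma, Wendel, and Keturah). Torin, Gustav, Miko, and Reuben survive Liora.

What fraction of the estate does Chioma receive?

Chioma receives 5/144 of the estate.

Lena takes three-eighths of €30,240,000 = €11,340,000. The remaining €18,900,000 passes to the descendants.
The descendants' portion (€18,900,000) is divided at the children's generation into 6 shares of €3,150,000. Torin, Gustav, Miko, and Reuben each take €3,150,000. The 2 shares of the deceased (Ualani and Xiulan) are combined into a pool of €6,300,000.
That pool (€6,300,000) is divided at the grandchildren's generation equally among Faisal, Pieter, Kofi, Chioma, Wendel, and Keturah: €1,050,000 each.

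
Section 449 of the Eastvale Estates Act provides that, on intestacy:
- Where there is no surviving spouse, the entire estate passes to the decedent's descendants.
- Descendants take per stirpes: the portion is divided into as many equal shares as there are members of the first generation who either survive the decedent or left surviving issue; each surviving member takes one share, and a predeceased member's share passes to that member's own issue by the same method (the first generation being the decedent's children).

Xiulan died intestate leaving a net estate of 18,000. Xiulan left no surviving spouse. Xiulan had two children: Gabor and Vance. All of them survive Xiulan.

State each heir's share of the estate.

The entire 18,000 passes to the descendants.
That amount (18,000) is divided into 2 shares of 9,000: Gabor and Vance each take 9,000.

Gabor: 9,000; Vance: 9,000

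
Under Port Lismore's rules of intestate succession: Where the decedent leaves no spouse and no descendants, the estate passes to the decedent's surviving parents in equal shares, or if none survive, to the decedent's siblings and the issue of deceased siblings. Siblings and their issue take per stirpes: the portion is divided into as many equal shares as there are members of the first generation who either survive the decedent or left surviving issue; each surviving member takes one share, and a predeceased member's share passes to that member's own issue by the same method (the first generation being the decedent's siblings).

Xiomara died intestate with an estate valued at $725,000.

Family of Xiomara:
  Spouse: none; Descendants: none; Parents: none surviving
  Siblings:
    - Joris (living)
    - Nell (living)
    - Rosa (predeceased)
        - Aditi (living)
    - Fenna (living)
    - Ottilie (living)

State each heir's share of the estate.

Joris: $145,000; Nell: $145,000; Aditi: $145,000; Fenna: $145,000; Ottilie: $145,000

The entire $725,000 passes to the siblings and their issue.
That amount ($725,000) is divided into 5 shares of $145,000: Joris, Nell, Fenna, and Ottilie each take $145,000; Rosa's $145,000 share passes to Rosa's issue.
Rosa's share ($145,000) passes entirely to Aditi.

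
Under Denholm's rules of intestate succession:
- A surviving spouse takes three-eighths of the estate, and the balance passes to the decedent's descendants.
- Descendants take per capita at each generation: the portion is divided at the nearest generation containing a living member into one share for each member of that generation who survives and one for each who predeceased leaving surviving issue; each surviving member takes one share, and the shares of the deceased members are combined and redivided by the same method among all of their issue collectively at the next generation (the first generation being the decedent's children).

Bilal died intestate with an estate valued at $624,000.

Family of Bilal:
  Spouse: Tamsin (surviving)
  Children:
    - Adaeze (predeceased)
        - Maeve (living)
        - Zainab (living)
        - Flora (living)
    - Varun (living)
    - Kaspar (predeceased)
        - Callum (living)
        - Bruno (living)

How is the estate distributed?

Tamsin takes three-eighths of $624,000 = $234,000. The remaining $390,000 passes to the descendants.
The descendants' portion ($390,000) is divided at the children's generation into 3 shares of $130,000. Varun takes $130,000. The 2 shares of the deceased (Adaeze and Kaspar) are combined into a pool of $260,000.
That pool ($260,000) is divided at the grandchildren's generation equally among Maeve, Zainab, Flora, Callum, and Bruno: $52,000 each.

Tamsin: $234,000; Maeve: $52,000; Zainab: $52,000; Flora: $52,000; Varun: $130,000; Callum: $52,000; Bruno: $52,000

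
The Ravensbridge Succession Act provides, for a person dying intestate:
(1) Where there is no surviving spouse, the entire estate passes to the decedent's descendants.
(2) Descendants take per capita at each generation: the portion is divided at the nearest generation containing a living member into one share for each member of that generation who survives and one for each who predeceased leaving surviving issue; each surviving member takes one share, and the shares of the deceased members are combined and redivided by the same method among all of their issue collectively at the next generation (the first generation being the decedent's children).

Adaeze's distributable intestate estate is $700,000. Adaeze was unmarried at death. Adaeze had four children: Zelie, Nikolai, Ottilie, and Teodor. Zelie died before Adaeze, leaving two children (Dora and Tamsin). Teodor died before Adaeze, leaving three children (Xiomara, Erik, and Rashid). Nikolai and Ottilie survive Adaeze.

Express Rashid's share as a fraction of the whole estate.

Rashid receives 1/10 of the estate.

The entire $700,000 passes to the descendants.
That amount ($700,000) is divided at the children's generation into 4 shares of $175,000. Nikolai and Ottilie each take $175,000. The 2 shares of the deceased (Zelie and Teodor) are combined into a pool of $350,000.
That pool ($350,000) is divided at the grandchildren's generation equally among Dora, Tamsin, Xiomara, Erik, and Rashid: $70,000 each.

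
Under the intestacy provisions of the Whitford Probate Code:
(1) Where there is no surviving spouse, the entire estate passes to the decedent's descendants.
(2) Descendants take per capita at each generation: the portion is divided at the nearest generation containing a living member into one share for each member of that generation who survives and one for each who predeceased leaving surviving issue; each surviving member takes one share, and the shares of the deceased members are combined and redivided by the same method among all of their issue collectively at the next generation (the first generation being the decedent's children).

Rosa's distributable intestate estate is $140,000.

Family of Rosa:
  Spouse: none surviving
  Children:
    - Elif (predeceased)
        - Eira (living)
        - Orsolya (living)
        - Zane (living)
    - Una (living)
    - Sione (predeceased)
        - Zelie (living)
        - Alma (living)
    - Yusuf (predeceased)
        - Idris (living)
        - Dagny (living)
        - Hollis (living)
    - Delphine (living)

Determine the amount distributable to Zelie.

The entire $140,000 passes to the descendants.
That amount ($140,000) is divided at the children's generation into 5 shares of $28,000. Una and Delphine each take $28,000. The 3 shares of the deceased (Elif, Sione, and Yusuf) are combined into a pool of $84,000.
That pool ($84,000) is divided at the grandchildren's generation equally among Eira, Orsolya, Zane, Zelie, Alma, Idris, Dagny, and Hollis: $10,500 each.

Zelie receives $10,500.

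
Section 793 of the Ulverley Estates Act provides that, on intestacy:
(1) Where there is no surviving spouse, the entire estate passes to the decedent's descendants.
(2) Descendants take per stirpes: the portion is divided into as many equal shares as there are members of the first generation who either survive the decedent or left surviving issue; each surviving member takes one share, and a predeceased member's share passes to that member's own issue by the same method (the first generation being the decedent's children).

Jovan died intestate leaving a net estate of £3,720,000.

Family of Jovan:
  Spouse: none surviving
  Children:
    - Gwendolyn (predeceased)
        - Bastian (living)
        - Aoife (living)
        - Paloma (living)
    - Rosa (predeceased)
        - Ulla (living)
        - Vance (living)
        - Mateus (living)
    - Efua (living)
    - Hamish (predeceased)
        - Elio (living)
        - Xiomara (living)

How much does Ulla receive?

The entire £3,720,000 passes to the descendants.
That amount (£3,720,000) is divided into 4 shares of £930,000: Efua takes £930,000; Gwendolyn's £930,000 share passes to Gwendolyn's issue; Rosa's £930,000 share passes to Rosa's issue; Hamish's £930,000 share passes to Hamish's issue.
Gwendolyn's share (£930,000) is divided into 3 shares of £310,000: Bastian, Aoife, and Paloma each take £310,000.
Rosa's share (£930,000) is divided into 3 shares of £310,000: Ulla, Vance, and Mateus each take £310,000.
Hamish's share (£930,000) is divided into 2 shares of £465,000: Elio and Xiomara each take £465,000.

Ulla receives £310,000.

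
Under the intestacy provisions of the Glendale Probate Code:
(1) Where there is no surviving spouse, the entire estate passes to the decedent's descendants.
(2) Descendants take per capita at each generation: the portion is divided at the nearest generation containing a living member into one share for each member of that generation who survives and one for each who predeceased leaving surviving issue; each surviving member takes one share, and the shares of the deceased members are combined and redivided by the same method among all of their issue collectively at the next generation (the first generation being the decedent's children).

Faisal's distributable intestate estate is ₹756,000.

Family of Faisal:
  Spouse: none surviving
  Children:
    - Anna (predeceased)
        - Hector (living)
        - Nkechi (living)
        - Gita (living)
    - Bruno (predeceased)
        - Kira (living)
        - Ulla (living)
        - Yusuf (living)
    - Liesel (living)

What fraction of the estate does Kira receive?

The entire ₹756,000 passes to the descendants.
That amount (₹756,000) is divided at the children's generation into 3 shares of ₹252,000. Liesel takes ₹252,000. The 2 shares of the deceased (Anna and Bruno) are combined into a pool of ₹504,000.
That pool (₹504,000) is divided at the grandchildren's generation equally among Hector, Nkechi, Gita, Kira, Ulla, and Yusuf: ₹84,000 each.

Kira receives 1/9 of the estate.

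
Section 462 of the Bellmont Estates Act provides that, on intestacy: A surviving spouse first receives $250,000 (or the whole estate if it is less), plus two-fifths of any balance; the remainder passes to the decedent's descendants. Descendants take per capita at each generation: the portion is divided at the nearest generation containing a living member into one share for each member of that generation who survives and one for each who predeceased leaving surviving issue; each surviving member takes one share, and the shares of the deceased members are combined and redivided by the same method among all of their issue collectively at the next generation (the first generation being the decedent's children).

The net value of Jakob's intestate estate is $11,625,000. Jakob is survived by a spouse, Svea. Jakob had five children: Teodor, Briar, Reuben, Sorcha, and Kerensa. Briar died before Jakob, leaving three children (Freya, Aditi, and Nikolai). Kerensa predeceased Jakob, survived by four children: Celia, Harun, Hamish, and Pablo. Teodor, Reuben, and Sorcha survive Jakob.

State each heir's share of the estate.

Svea: $4,800,000; Teodor: $1,365,000; Freya: $390,000; Aditi: $390,000; Nikolai: $390,000; Reuben: $1,365,000; Sorcha: $1,365,000; Celia: $390,000; Harun: $390,000; Hamish: $390,000; Pablo: $390,000

Svea first takes $250,000, leaving a balance of $11,375,000. Svea then takes two-fifths of the balance ($4,550,000), for a total of $4,800,000. The remaining $6,825,000 passes to the descendants.
The descendants' portion ($6,825,000) is divided at the children's generation into 5 shares of $1,365,000. Teodor, Reuben, and Sorcha each take $1,365,000. The 2 shares of the deceased (Briar and Kerensa) are combined into a pool of $2,730,000.
That pool ($2,730,000) is divided at the grandchildren's generation equally among Freya, Aditi, Nikolai, Celia, Harun, Hamish, and Pablo: $390,000 each.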